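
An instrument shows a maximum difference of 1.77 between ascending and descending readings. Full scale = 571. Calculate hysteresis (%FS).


Hysteresis = (max difference / full scale) * 100%.
H = (1.77 / 571) * 100
H = 0.31 %FS

0.31 %FS


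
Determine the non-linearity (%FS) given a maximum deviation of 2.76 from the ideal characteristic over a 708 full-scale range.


Linearity error = (max deviation / full scale) * 100%.
Linearity = (2.76 / 708) * 100
Linearity = 0.39 %FS

0.39 %FS


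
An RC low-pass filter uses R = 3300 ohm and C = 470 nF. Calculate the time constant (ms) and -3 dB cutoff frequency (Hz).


Time constant: tau = R * C.
tau = 3300 * 4.70e-07 = 0.001551 s
tau = 1.551 ms
Cutoff frequency: fc = 1 / (2*pi*R*C).
fc = 1 / (2*pi*0.001551) = 102.61 Hz

tau = 1.551 ms, fc = 102.61 Hz


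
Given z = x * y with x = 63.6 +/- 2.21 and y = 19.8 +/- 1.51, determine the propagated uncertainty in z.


For a product z = x*y, the relative uncertainty is:
uz/z = sqrt((ux/x)^2 + (uy/y)^2)
Relative uncertainties: ux/x = 2.21/63.6 = 0.034748
uy/y = 1.51/19.8 = 0.076263
z = 63.6 * 19.8 = 1259.3
uz = 1259.3 * sqrt(0.034748^2 + 0.076263^2) = 105.535

105.535


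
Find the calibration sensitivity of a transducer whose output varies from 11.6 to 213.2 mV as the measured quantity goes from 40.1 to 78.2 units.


Sensitivity = (y2 - y1) / (x2 - x1).
S = (213.2 - 11.6) / (78.2 - 40.1)
S = 201.6 / 38.1
S = 5.2913 mV/unit

5.2913 mV/unit


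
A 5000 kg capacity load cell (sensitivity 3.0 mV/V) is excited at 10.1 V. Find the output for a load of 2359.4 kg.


Vout = rated_output * Vex * (load / capacity).
Vout = 3.0 * 10.1 * (2359.4 / 5000)
Vout = 3.0 * 10.1 * 0.47188
Vout = 14.298 mV

14.298 mV


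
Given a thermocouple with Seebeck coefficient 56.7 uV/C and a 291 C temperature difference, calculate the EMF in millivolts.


The thermocouple output V = sensitivity * dT.
V = 56.7 uV/C * 291 C
V = 16499.7 uV
V = 16.5 mV

16.5 mV


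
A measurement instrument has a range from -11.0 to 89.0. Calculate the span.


Span = upper range - lower range.
Span = 89.0 - (-11.0)
Span = 100.0

100.0


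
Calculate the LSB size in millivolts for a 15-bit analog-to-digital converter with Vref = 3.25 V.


The resolution (LSB) of an ADC is Vref / 2^n.
LSB = 3.25 / 2^15
LSB = 3.25 / 32768
LSB = 9.918e-05 V = 0.09918213 mV

0.09918213 mV


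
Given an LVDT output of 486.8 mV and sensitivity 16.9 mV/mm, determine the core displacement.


Displacement = Vout / sensitivity.
d = 486.8 / 16.9
d = 28.805 mm

28.805 mm


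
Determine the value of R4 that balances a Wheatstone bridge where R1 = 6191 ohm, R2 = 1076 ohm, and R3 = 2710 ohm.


At balance: R1*R4 = R2*R3, so R4 = R2*R3/R1.
R4 = 1076 * 2710 / 6191
R4 = 2915960 / 6191
R4 = 471.0 ohm

471.0 ohm


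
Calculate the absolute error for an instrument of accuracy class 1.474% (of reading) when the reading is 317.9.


Absolute error = (accuracy% / 100) * reading.
Error = (1.474 / 100) * 317.9
Error = 0.01474 * 317.9
Error = 4.6858

4.6858


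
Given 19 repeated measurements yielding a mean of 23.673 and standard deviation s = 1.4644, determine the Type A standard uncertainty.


The standard uncertainty for Type A evaluation is u = s / sqrt(n).
u = 1.4644 / sqrt(19)
u = 1.4644 / 4.3589
u = 0.336

0.336


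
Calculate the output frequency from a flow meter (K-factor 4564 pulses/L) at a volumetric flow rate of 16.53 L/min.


Frequency = K * Q / 60 (converting L/min to L/s).
f = 4564 * 16.53 / 60
f = 75442.92 / 60
f = 1257.38 Hz

1257.38 Hz


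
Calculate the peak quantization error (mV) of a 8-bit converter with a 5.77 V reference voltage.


The maximum quantization error is +/- LSB/2.
LSB = Vref / 2^n = 5.77 / 256 = 0.02253906 V
Max error = LSB / 2 = 0.02253906 / 2 = 0.01126953 V
Max error = 11.2695 mV

11.2695 mV


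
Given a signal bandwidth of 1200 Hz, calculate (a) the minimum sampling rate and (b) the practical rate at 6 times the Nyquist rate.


By Nyquist theorem, fs_min = 2 * fmax.
fs_min = 2 * 1200 = 2400 Hz
Practical rate = 6 * fs_min = 6 * 2400 = 14400 Hz

fs_min = 2400 Hz, fs_practical = 14400 Hz


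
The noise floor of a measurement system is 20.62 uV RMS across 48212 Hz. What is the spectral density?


Noise spectral density = Vrms / sqrt(BW).
NSD = 20.62 / sqrt(48212)
NSD = 20.62 / 219.5723
NSD = 0.0939 uV/sqrt(Hz)

0.0939 uV/sqrt(Hz)


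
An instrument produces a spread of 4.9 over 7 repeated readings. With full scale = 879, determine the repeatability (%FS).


Repeatability = (spread / full scale) * 100%.
R = (4.9 / 879) * 100
R = 0.557 %FS

0.557 %FS


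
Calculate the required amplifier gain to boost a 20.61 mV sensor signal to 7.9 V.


Gain = Vout / Vin (converting to same units).
G = 7.9 V / 20.61 mV
G = 7900.0 mV / 20.61 mV
G = 383.31

383.31


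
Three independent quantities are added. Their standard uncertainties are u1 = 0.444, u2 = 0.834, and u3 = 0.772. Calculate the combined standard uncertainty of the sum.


For a sum of independent quantities, uc = sqrt(u1^2 + u2^2 + u3^2).
uc = sqrt(0.444^2 + 0.834^2 + 0.772^2)
uc = sqrt(0.197136 + 0.695556 + 0.595984)
uc = 1.2201

1.2201


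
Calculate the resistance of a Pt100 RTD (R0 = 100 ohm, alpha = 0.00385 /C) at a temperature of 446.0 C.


The RTD equation: Rt = R0 * (1 + alpha * T).
Rt = 100 * (1 + 0.00385 * 446.0)
Rt = 100 * (1 + 1.7171)
Rt = 100 * 2.7171
Rt = 271.71 ohm

271.71 ohm


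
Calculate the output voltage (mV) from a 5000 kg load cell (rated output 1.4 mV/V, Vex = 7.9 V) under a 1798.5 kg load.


Vout = rated_output * Vex * (load / capacity).
Vout = 1.4 * 7.9 * (1798.5 / 5000)
Vout = 1.4 * 7.9 * 0.3597
Vout = 3.978 mV

3.978 mV


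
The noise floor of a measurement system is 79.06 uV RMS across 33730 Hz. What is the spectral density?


Noise spectral density = Vrms / sqrt(BW).
NSD = 79.06 / sqrt(33730)
NSD = 79.06 / 183.6573
NSD = 0.4305 uV/sqrt(Hz)

0.4305 uV/sqrt(Hz)


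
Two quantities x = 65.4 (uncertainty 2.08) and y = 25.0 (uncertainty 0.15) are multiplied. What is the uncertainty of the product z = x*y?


For a product z = x*y, the relative uncertainty is:
uz/z = sqrt((ux/x)^2 + (uy/y)^2)
Relative uncertainties: ux/x = 2.08/65.4 = 0.031804
uy/y = 0.15/25.0 = 0.006
z = 65.4 * 25.0 = 1635.0
uz = 1635.0 * sqrt(0.031804^2 + 0.006^2) = 52.917

52.917


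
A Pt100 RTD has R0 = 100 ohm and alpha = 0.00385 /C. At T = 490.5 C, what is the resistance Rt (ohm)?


The RTD equation: Rt = R0 * (1 + alpha * T).
Rt = 100 * (1 + 0.00385 * 490.5)
Rt = 100 * (1 + 1.888425)
Rt = 100 * 2.888425
Rt = 288.842 ohm

288.842 ohm


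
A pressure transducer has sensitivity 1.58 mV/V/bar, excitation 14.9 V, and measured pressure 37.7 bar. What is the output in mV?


Output = sensitivity * Vex * P.
Vout = 1.58 * 14.9 * 37.7
Vout = 23.542 * 37.7
Vout = 887.53 mV

887.53 mV


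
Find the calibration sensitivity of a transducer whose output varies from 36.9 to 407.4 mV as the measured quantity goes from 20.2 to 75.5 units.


Sensitivity = (y2 - y1) / (x2 - x1).
S = (407.4 - 36.9) / (75.5 - 20.2)
S = 370.5 / 55.3
S = 6.6998 mV/unit

6.6998 mV/unit


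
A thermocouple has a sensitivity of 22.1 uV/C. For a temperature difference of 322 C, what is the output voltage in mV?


The thermocouple output V = sensitivity * dT.
V = 22.1 uV/C * 322 C
V = 7116.2 uV
V = 7.116 mV

7.116 mV


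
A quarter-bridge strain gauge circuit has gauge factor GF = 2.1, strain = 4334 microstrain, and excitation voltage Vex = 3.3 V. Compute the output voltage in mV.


Quarter bridge output: Vout = (GF * epsilon * Vex) / 4.
Vout = (2.1 * 4334e-6 * 3.3) / 4
Vout = 0.03003462 / 4 V
Vout = 0.00750865 V = 7.5087 mV

7.5087 mV


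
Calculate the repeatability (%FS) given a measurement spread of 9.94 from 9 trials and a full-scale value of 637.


Repeatability = (spread / full scale) * 100%.
R = (9.94 / 637) * 100
R = 1.56 %FS

1.56 %FS


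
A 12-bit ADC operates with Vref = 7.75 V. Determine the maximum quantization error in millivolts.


The maximum quantization error is +/- LSB/2.
LSB = Vref / 2^n = 7.75 / 4096 = 0.00189209 V
Max error = LSB / 2 = 0.00189209 / 2 = 0.00094604 V
Max error = 0.946 mV

0.946 mV


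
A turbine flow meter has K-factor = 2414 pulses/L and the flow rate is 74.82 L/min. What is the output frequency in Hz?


Frequency = K * Q / 60 (converting L/min to L/s).
f = 2414 * 74.82 / 60
f = 180615.48 / 60
f = 3010.26 Hz

3010.26 Hz


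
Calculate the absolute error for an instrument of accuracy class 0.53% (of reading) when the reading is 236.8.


Absolute error = (accuracy% / 100) * reading.
Error = (0.53 / 100) * 236.8
Error = 0.0053 * 236.8
Error = 1.255

1.255


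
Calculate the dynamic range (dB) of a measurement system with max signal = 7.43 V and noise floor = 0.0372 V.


Dynamic range = 20 * log10(Vmax / Vnoise).
DR = 20 * log10(7.43 / 0.0372)
DR = 20 * log10(199.73)
DR = 46.01 dB

46.01 dB


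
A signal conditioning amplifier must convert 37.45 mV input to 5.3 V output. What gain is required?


Gain = Vout / Vin (converting to same units).
G = 5.3 V / 37.45 mV
G = 5300.0 mV / 37.45 mV
G = 141.52

141.52


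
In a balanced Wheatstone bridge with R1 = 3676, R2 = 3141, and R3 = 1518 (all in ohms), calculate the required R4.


At balance: R1*R4 = R2*R3, so R4 = R2*R3/R1.
R4 = 3141 * 1518 / 3676
R4 = 4768038 / 3676
R4 = 1297.07 ohm

1297.07 ohm


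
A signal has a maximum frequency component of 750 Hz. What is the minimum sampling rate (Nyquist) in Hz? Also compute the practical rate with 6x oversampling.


By Nyquist theorem, fs_min = 2 * fmax.
fs_min = 2 * 750 = 1500 Hz
Practical rate = 6 * fs_min = 6 * 1500 = 9000 Hz

fs_min = 1500 Hz, fs_practical = 9000 Hz


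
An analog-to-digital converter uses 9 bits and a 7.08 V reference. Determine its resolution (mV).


The resolution (LSB) of an ADC is Vref / 2^n.
LSB = 7.08 / 2^9
LSB = 7.08 / 512
LSB = 0.01382813 V = 13.828125 mV

13.828125 mV


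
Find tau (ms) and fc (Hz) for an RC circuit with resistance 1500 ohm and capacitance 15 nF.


Time constant: tau = R * C.
tau = 1500 * 1.50e-08 = 2.25e-05 s
tau = 0.0225 ms
Cutoff frequency: fc = 1 / (2*pi*R*C).
fc = 1 / (2*pi*2.25e-05) = 7073.55 Hz

tau = 0.0225 ms, fc = 7073.55 Hz


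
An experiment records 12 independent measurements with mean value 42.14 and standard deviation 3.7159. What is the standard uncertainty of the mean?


The standard uncertainty for Type A evaluation is u = s / sqrt(n).
u = 3.7159 / sqrt(12)
u = 3.7159 / 3.4641
u = 1.0727

1.0727


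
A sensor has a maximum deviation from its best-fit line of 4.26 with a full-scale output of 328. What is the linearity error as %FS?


Linearity error = (max deviation / full scale) * 100%.
Linearity = (4.26 / 328) * 100
Linearity = 1.299 %FS

1.299 %FS


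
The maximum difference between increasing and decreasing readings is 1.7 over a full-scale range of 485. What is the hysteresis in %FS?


Hysteresis = (max difference / full scale) * 100%.
H = (1.7 / 485) * 100
H = 0.351 %FS

0.351 %FS


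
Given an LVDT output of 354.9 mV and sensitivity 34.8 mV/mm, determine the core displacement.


Displacement = Vout / sensitivity.
d = 354.9 / 34.8
d = 10.198 mm

10.198 mm


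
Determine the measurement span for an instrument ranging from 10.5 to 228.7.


Span = upper range - lower range.
Span = 228.7 - (10.5)
Span = 218.2

218.2


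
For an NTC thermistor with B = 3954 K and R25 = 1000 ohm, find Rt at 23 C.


NTC thermistor equation: Rt = R25 * exp(B * (1/T - 1/T25)).
T in Kelvin: 296.15 K, T25 = 298.15 K
1/T - 1/T25 = 1/296.15 - 1/298.15 = 2.265e-05
B * (1/T - 1/T25) = 3954 * 2.265e-05 = 0.0896
Rt = 1000 * exp(0.0896) = 1093.7 ohm

1093.7 ohm


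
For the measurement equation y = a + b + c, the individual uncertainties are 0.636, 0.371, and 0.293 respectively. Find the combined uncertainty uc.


For a sum of independent quantities, uc = sqrt(u1^2 + u2^2 + u3^2).
uc = sqrt(0.636^2 + 0.371^2 + 0.293^2)
uc = sqrt(0.404496 + 0.137641 + 0.085849)
uc = 0.7925

0.7925


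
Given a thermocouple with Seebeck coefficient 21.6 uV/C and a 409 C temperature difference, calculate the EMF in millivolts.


The thermocouple output V = sensitivity * dT.
V = 21.6 uV/C * 409 C
V = 8834.4 uV
V = 8.834 mV

8.834 mV


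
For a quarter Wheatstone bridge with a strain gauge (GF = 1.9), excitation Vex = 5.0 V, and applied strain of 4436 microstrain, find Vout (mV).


Quarter bridge output: Vout = (GF * epsilon * Vex) / 4.
Vout = (1.9 * 4436e-6 * 5.0) / 4
Vout = 0.042142 / 4 V
Vout = 0.0105355 V = 10.5355 mV

10.5355 mV


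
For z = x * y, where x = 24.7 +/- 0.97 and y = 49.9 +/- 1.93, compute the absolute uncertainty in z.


For a product z = x*y, the relative uncertainty is:
uz/z = sqrt((ux/x)^2 + (uy/y)^2)
Relative uncertainties: ux/x = 0.97/24.7 = 0.039271
uy/y = 1.93/49.9 = 0.038677
z = 24.7 * 49.9 = 1232.5
uz = 1232.5 * sqrt(0.039271^2 + 0.038677^2) = 67.937

67.937


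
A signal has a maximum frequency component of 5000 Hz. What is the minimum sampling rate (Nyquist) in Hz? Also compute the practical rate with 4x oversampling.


By Nyquist theorem, fs_min = 2 * fmax.
fs_min = 2 * 5000 = 10000 Hz
Practical rate = 4 * fs_min = 4 * 10000 = 40000 Hz

fs_min = 10000 Hz, fs_practical = 40000 Hz


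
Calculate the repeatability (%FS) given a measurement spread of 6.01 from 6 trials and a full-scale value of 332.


Repeatability = (spread / full scale) * 100%.
R = (6.01 / 332) * 100
R = 1.81 %FS

1.81 %FS


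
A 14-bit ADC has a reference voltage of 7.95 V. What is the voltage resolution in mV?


The resolution (LSB) of an ADC is Vref / 2^n.
LSB = 7.95 / 2^14
LSB = 7.95 / 16384
LSB = 0.00048523 V = 0.48522949 mV

0.48522949 mV


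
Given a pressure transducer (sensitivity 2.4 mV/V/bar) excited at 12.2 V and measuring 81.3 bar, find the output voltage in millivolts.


Output = sensitivity * Vex * P.
Vout = 2.4 * 12.2 * 81.3
Vout = 29.28 * 81.3
Vout = 2380.46 mV

2380.46 mV


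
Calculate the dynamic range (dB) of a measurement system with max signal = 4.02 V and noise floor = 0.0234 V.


Dynamic range = 20 * log10(Vmax / Vnoise).
DR = 20 * log10(4.02 / 0.0234)
DR = 20 * log10(171.79)
DR = 44.7 dB

44.7 dB


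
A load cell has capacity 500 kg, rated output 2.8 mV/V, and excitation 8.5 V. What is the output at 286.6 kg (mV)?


Vout = rated_output * Vex * (load / capacity).
Vout = 2.8 * 8.5 * (286.6 / 500)
Vout = 2.8 * 8.5 * 0.5732
Vout = 13.642 mV

13.642 mV


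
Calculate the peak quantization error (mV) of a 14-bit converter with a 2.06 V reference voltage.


The maximum quantization error is +/- LSB/2.
LSB = Vref / 2^n = 2.06 / 16384 = 0.00012573 V
Max error = LSB / 2 = 0.00012573 / 2 = 6.287e-05 V
Max error = 0.0629 mV

0.0629 mV


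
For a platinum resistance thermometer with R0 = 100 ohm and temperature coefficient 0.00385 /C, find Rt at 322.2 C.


The RTD equation: Rt = R0 * (1 + alpha * T).
Rt = 100 * (1 + 0.00385 * 322.2)
Rt = 100 * (1 + 1.24047)
Rt = 100 * 2.24047
Rt = 224.047 ohm

224.047 ohm


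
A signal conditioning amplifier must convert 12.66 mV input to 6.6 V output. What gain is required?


Gain = Vout / Vin (converting to same units).
G = 6.6 V / 12.66 mV
G = 6600.0 mV / 12.66 mV
G = 521.33

521.33


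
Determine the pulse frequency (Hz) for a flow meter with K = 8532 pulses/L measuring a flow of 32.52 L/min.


Frequency = K * Q / 60 (converting L/min to L/s).
f = 8532 * 32.52 / 60
f = 277460.64 / 60
f = 4624.34 Hz

4624.34 Hz


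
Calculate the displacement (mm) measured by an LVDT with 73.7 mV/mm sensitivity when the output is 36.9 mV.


Displacement = Vout / sensitivity.
d = 36.9 / 73.7
d = 0.501 mm

0.501 mm


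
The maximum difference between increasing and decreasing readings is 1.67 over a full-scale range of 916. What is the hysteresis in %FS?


Hysteresis = (max difference / full scale) * 100%.
H = (1.67 / 916) * 100
H = 0.182 %FS

0.182 %FS


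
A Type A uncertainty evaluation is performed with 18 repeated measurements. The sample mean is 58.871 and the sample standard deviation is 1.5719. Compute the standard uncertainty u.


The standard uncertainty for Type A evaluation is u = s / sqrt(n).
u = 1.5719 / sqrt(18)
u = 1.5719 / 4.2426
u = 0.3705

0.3705


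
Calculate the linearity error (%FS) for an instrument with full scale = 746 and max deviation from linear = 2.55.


Linearity error = (max deviation / full scale) * 100%.
Linearity = (2.55 / 746) * 100
Linearity = 0.342 %FS

0.342 %FS


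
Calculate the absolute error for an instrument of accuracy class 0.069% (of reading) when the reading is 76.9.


Absolute error = (accuracy% / 100) * reading.
Error = (0.069 / 100) * 76.9
Error = 0.00069 * 76.9
Error = 0.0531

0.0531


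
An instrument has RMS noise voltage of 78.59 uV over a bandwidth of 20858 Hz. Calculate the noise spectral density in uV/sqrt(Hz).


Noise spectral density = Vrms / sqrt(BW).
NSD = 78.59 / sqrt(20858)
NSD = 78.59 / 144.423
NSD = 0.5442 uV/sqrt(Hz)

0.5442 uV/sqrt(Hz)


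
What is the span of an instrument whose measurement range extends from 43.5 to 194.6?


Span = upper range - lower range.
Span = 194.6 - (43.5)
Span = 151.1

151.1


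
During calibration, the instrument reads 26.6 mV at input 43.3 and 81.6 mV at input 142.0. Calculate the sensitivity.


Sensitivity = (y2 - y1) / (x2 - x1).
S = (81.6 - 26.6) / (142.0 - 43.3)
S = 55.0 / 98.7
S = 0.5572 mV/unit

0.5572 mV/unit


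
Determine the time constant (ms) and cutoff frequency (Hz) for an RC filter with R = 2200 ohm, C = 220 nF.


Time constant: tau = R * C.
tau = 2200 * 2.20e-07 = 0.000484 s
tau = 0.484 ms
Cutoff frequency: fc = 1 / (2*pi*R*C).
fc = 1 / (2*pi*0.000484) = 328.83 Hz

tau = 0.484 ms, fc = 328.83 Hz


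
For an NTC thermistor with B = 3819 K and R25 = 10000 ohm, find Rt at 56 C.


NTC thermistor equation: Rt = R25 * exp(B * (1/T - 1/T25)).
T in Kelvin: 329.15 K, T25 = 298.15 K
1/T - 1/T25 = 1/329.15 - 1/298.15 = -0.00031589
B * (1/T - 1/T25) = 3819 * -0.00031589 = -1.2064
Rt = 10000 * exp(-1.2064) = 2992.8 ohm

2992.8 ohm


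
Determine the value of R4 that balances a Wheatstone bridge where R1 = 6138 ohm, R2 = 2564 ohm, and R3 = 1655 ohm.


At balance: R1*R4 = R2*R3, so R4 = R2*R3/R1.
R4 = 2564 * 1655 / 6138
R4 = 4243420 / 6138
R4 = 691.34 ohm

691.34 ohm


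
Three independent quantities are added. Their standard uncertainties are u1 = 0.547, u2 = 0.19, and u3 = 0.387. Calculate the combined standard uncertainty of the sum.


For a sum of independent quantities, uc = sqrt(u1^2 + u2^2 + u3^2).
uc = sqrt(0.547^2 + 0.19^2 + 0.387^2)
uc = sqrt(0.299209 + 0.0361 + 0.149769)
uc = 0.6965

0.6965


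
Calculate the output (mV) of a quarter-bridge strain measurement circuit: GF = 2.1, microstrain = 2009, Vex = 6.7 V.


Quarter bridge output: Vout = (GF * epsilon * Vex) / 4.
Vout = (2.1 * 2009e-6 * 6.7) / 4
Vout = 0.02826663 / 4 V
Vout = 0.00706666 V = 7.0667 mV

7.0667 mV


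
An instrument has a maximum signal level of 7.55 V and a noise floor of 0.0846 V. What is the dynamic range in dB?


Dynamic range = 20 * log10(Vmax / Vnoise).
DR = 20 * log10(7.55 / 0.0846)
DR = 20 * log10(89.24)
DR = 39.01 dB

39.01 dB


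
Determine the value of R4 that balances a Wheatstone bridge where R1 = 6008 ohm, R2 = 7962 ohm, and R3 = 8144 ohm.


At balance: R1*R4 = R2*R3, so R4 = R2*R3/R1.
R4 = 7962 * 8144 / 6008
R4 = 64842528 / 6008
R4 = 10792.7 ohm

10792.7 ohm


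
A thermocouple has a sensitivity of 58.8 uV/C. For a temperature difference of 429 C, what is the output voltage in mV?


The thermocouple output V = sensitivity * dT.
V = 58.8 uV/C * 429 C
V = 25225.2 uV
V = 25.225 mV

25.225 mV


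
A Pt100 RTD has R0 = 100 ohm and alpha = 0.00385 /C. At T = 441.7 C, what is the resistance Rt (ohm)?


The RTD equation: Rt = R0 * (1 + alpha * T).
Rt = 100 * (1 + 0.00385 * 441.7)
Rt = 100 * (1 + 1.700545)
Rt = 100 * 2.700545
Rt = 270.055 ohm

270.055 ohm


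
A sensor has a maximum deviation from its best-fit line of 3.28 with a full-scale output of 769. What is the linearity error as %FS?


Linearity error = (max deviation / full scale) * 100%.
Linearity = (3.28 / 769) * 100
Linearity = 0.427 %FS

0.427 %FS


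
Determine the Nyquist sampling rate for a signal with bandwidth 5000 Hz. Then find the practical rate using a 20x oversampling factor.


By Nyquist theorem, fs_min = 2 * fmax.
fs_min = 2 * 5000 = 10000 Hz
Practical rate = 20 * fs_min = 20 * 10000 = 200000 Hz

fs_min = 10000 Hz, fs_practical = 200000 Hz


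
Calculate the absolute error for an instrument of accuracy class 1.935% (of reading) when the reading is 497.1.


Absolute error = (accuracy% / 100) * reading.
Error = (1.935 / 100) * 497.1
Error = 0.01935 * 497.1
Error = 9.6189

9.6189


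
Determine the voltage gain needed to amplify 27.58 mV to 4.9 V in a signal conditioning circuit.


Gain = Vout / Vin (converting to same units).
G = 4.9 V / 27.58 mV
G = 4900.0 mV / 27.58 mV
G = 177.66

177.66


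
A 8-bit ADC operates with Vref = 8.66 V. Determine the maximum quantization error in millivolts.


The maximum quantization error is +/- LSB/2.
LSB = Vref / 2^n = 8.66 / 256 = 0.03382813 V
Max error = LSB / 2 = 0.03382813 / 2 = 0.01691406 V
Max error = 16.9141 mV

16.9141 mV


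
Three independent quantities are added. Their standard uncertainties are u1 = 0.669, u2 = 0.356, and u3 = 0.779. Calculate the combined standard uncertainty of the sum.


For a sum of independent quantities, uc = sqrt(u1^2 + u2^2 + u3^2).
uc = sqrt(0.669^2 + 0.356^2 + 0.779^2)
uc = sqrt(0.447561 + 0.126736 + 0.606841)
uc = 1.0868

1.0868


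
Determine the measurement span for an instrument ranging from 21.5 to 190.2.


Span = upper range - lower range.
Span = 190.2 - (21.5)
Span = 168.7

168.7


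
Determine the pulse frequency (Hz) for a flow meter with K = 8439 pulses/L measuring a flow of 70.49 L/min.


Frequency = K * Q / 60 (converting L/min to L/s).
f = 8439 * 70.49 / 60
f = 594865.11 / 60
f = 9914.42 Hz

9914.42 Hz


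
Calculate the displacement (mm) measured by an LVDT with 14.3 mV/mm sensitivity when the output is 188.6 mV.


Displacement = Vout / sensitivity.
d = 188.6 / 14.3
d = 13.189 mm

13.189 mm


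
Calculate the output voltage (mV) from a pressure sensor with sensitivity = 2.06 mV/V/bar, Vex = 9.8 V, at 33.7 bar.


Output = sensitivity * Vex * P.
Vout = 2.06 * 9.8 * 33.7
Vout = 20.188 * 33.7
Vout = 680.34 mV

680.34 mV


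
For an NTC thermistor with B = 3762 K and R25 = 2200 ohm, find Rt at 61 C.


NTC thermistor equation: Rt = R25 * exp(B * (1/T - 1/T25)).
T in Kelvin: 334.15 K, T25 = 298.15 K
1/T - 1/T25 = 1/334.15 - 1/298.15 = -0.00036135
B * (1/T - 1/T25) = 3762 * -0.00036135 = -1.3594
Rt = 2200 * exp(-1.3594) = 565.0 ohm

565.0 ohm


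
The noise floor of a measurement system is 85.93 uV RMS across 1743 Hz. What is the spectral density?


Noise spectral density = Vrms / sqrt(BW).
NSD = 85.93 / sqrt(1743)
NSD = 85.93 / 41.7493
NSD = 2.0582 uV/sqrt(Hz)

2.0582 uV/sqrt(Hz)


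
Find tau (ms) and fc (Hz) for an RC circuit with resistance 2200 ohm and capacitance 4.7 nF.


Time constant: tau = R * C.
tau = 2200 * 4.70e-09 = 1.034e-05 s
tau = 0.0103 ms
Cutoff frequency: fc = 1 / (2*pi*R*C).
fc = 1 / (2*pi*1.034e-05) = 15392.16 Hz

tau = 0.0103 ms, fc = 15392.16 Hz


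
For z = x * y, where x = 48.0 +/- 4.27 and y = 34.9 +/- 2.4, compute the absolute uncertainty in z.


For a product z = x*y, the relative uncertainty is:
uz/z = sqrt((ux/x)^2 + (uy/y)^2)
Relative uncertainties: ux/x = 4.27/48.0 = 0.088958
uy/y = 2.4/34.9 = 0.068768
z = 48.0 * 34.9 = 1675.2
uz = 1675.2 * sqrt(0.088958^2 + 0.068768^2) = 188.358

188.358


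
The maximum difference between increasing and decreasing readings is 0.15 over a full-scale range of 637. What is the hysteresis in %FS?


Hysteresis = (max difference / full scale) * 100%.
H = (0.15 / 637) * 100
H = 0.024 %FS

0.024 %FS


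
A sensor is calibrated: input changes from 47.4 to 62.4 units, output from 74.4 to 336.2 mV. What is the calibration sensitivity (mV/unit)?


Sensitivity = (y2 - y1) / (x2 - x1).
S = (336.2 - 74.4) / (62.4 - 47.4)
S = 261.8 / 15.0
S = 17.4533 mV/unit

17.4533 mV/unit


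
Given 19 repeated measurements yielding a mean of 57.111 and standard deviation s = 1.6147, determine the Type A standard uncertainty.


The standard uncertainty for Type A evaluation is u = s / sqrt(n).
u = 1.6147 / sqrt(19)
u = 1.6147 / 4.3589
u = 0.3704

0.3704


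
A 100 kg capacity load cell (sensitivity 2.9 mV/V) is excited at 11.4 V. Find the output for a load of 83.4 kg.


Vout = rated_output * Vex * (load / capacity).
Vout = 2.9 * 11.4 * (83.4 / 100)
Vout = 2.9 * 11.4 * 0.834
Vout = 27.572 mV

27.572 mV


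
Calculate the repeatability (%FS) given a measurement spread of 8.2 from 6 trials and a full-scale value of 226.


Repeatability = (spread / full scale) * 100%.
R = (8.2 / 226) * 100
R = 3.628 %FS

3.628 %FS


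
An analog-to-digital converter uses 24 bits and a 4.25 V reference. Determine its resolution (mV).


The resolution (LSB) of an ADC is Vref / 2^n.
LSB = 4.25 / 2^24
LSB = 4.25 / 16777216
LSB = 2.5e-07 V = 0.00025332 mV

0.00025332 mV


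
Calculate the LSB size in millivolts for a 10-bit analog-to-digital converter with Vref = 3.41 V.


The resolution (LSB) of an ADC is Vref / 2^n.
LSB = 3.41 / 2^10
LSB = 3.41 / 1024
LSB = 0.00333008 V = 3.33007812 mV

3.33007812 mV


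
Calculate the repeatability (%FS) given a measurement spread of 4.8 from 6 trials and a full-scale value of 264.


Repeatability = (spread / full scale) * 100%.
R = (4.8 / 264) * 100
R = 1.818 %FS

1.818 %FS


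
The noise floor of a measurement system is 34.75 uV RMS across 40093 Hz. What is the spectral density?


Noise spectral density = Vrms / sqrt(BW).
NSD = 34.75 / sqrt(40093)
NSD = 34.75 / 200.2324
NSD = 0.1735 uV/sqrt(Hz)

0.1735 uV/sqrt(Hz)


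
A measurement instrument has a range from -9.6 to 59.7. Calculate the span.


Span = upper range - lower range.
Span = 59.7 - (-9.6)
Span = 69.3

69.3


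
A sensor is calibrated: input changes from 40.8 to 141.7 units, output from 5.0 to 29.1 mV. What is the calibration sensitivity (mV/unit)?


Sensitivity = (y2 - y1) / (x2 - x1).
S = (29.1 - 5.0) / (141.7 - 40.8)
S = 24.1 / 100.9
S = 0.2389 mV/unit

0.2389 mV/unit


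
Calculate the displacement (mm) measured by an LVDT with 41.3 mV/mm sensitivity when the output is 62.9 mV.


Displacement = Vout / sensitivity.
d = 62.9 / 41.3
d = 1.523 mm

1.523 mm


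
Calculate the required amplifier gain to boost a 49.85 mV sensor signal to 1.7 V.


Gain = Vout / Vin (converting to same units).
G = 1.7 V / 49.85 mV
G = 1700.0 mV / 49.85 mV
G = 34.1

34.1


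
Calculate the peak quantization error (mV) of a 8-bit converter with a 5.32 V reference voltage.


The maximum quantization error is +/- LSB/2.
LSB = Vref / 2^n = 5.32 / 256 = 0.02078125 V
Max error = LSB / 2 = 0.02078125 / 2 = 0.01039063 V
Max error = 10.3906 mV

10.3906 mV


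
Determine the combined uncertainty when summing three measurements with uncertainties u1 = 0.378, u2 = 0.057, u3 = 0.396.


For a sum of independent quantities, uc = sqrt(u1^2 + u2^2 + u3^2).
uc = sqrt(0.378^2 + 0.057^2 + 0.396^2)
uc = sqrt(0.142884 + 0.003249 + 0.156816)
uc = 0.5504

0.5504


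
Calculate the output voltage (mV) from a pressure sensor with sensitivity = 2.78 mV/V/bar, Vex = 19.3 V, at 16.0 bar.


Output = sensitivity * Vex * P.
Vout = 2.78 * 19.3 * 16.0
Vout = 53.654 * 16.0
Vout = 858.46 mV

858.46 mV


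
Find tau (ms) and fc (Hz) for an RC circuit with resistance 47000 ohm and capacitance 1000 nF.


Time constant: tau = R * C.
tau = 47000 * 1.00e-06 = 0.047 s
tau = 47.0 ms
Cutoff frequency: fc = 1 / (2*pi*R*C).
fc = 1 / (2*pi*0.047) = 3.39 Hz

tau = 47.0 ms, fc = 3.39 Hz


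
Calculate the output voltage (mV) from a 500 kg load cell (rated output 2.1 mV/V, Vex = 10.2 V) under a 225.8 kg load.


Vout = rated_output * Vex * (load / capacity).
Vout = 2.1 * 10.2 * (225.8 / 500)
Vout = 2.1 * 10.2 * 0.4516
Vout = 9.673 mV

9.673 mV


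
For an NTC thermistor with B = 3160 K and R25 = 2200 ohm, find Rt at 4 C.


NTC thermistor equation: Rt = R25 * exp(B * (1/T - 1/T25)).
T in Kelvin: 277.15 K, T25 = 298.15 K
1/T - 1/T25 = 1/277.15 - 1/298.15 = 0.00025414
B * (1/T - 1/T25) = 3160 * 0.00025414 = 0.8031
Rt = 2200 * exp(0.8031) = 4911.3 ohm

4911.3 ohm


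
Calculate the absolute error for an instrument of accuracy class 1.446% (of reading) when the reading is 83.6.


Absolute error = (accuracy% / 100) * reading.
Error = (1.446 / 100) * 83.6
Error = 0.01446 * 83.6
Error = 1.2089

1.2089


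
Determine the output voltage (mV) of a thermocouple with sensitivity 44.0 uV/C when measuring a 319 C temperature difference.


The thermocouple output V = sensitivity * dT.
V = 44.0 uV/C * 319 C
V = 14036.0 uV
V = 14.036 mV

14.036 mV


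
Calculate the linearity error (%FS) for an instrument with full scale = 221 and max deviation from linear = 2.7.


Linearity error = (max deviation / full scale) * 100%.
Linearity = (2.7 / 221) * 100
Linearity = 1.222 %FS

1.222 %FS


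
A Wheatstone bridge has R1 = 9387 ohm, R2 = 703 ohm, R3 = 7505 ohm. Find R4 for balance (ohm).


At balance: R1*R4 = R2*R3, so R4 = R2*R3/R1.
R4 = 703 * 7505 / 9387
R4 = 5276015 / 9387
R4 = 562.06 ohm

562.06 ohm


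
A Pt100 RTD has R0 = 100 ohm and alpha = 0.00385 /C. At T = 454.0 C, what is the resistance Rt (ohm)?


The RTD equation: Rt = R0 * (1 + alpha * T).
Rt = 100 * (1 + 0.00385 * 454.0)
Rt = 100 * (1 + 1.7479)
Rt = 100 * 2.7479
Rt = 274.79 ohm

274.79 ohm


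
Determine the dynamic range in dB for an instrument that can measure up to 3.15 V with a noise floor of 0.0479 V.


Dynamic range = 20 * log10(Vmax / Vnoise).
DR = 20 * log10(3.15 / 0.0479)
DR = 20 * log10(65.76)
DR = 36.36 dB

36.36 dB


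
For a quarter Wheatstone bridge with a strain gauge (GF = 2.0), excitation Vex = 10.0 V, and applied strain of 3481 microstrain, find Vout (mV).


Quarter bridge output: Vout = (GF * epsilon * Vex) / 4.
Vout = (2.0 * 3481e-6 * 10.0) / 4
Vout = 0.06962 / 4 V
Vout = 0.017405 V = 17.405 mV

17.405 mV


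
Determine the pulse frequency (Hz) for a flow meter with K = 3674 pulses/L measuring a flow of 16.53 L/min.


Frequency = K * Q / 60 (converting L/min to L/s).
f = 3674 * 16.53 / 60
f = 60731.22 / 60
f = 1012.19 Hz

1012.19 Hz


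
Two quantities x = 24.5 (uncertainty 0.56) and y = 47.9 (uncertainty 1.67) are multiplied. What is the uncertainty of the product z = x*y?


For a product z = x*y, the relative uncertainty is:
uz/z = sqrt((ux/x)^2 + (uy/y)^2)
Relative uncertainties: ux/x = 0.56/24.5 = 0.022857
uy/y = 1.67/47.9 = 0.034864
z = 24.5 * 47.9 = 1173.5
uz = 1173.5 * sqrt(0.022857^2 + 0.034864^2) = 48.924

48.924


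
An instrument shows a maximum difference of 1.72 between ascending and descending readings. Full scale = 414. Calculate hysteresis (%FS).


Hysteresis = (max difference / full scale) * 100%.
H = (1.72 / 414) * 100
H = 0.415 %FS

0.415 %FS


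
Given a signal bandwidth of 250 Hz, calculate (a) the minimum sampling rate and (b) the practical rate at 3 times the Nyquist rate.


By Nyquist theorem, fs_min = 2 * fmax.
fs_min = 2 * 250 = 500 Hz
Practical rate = 3 * fs_min = 3 * 500 = 1500 Hz

fs_min = 500 Hz, fs_practical = 1500 Hz


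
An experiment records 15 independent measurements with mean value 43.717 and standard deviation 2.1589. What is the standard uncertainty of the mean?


The standard uncertainty for Type A evaluation is u = s / sqrt(n).
u = 2.1589 / sqrt(15)
u = 2.1589 / 3.873
u = 0.5574

0.5574


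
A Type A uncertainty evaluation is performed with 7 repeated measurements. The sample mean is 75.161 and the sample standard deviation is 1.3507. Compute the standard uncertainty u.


The standard uncertainty for Type A evaluation is u = s / sqrt(n).
u = 1.3507 / sqrt(7)
u = 1.3507 / 2.6458
u = 0.5105

0.5105


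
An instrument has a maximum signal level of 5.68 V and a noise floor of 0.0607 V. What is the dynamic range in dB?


Dynamic range = 20 * log10(Vmax / Vnoise).
DR = 20 * log10(5.68 / 0.0607)
DR = 20 * log10(93.57)
DR = 39.42 dB

39.42 dB


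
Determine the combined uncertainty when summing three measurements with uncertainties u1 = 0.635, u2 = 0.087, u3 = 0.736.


For a sum of independent quantities, uc = sqrt(u1^2 + u2^2 + u3^2).
uc = sqrt(0.635^2 + 0.087^2 + 0.736^2)
uc = sqrt(0.403225 + 0.007569 + 0.541696)
uc = 0.976

0.976


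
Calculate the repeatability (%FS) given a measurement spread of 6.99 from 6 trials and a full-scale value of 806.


Repeatability = (spread / full scale) * 100%.
R = (6.99 / 806) * 100
R = 0.867 %FS

0.867 %FS


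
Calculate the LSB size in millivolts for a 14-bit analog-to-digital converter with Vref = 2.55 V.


The resolution (LSB) of an ADC is Vref / 2^n.
LSB = 2.55 / 2^14
LSB = 2.55 / 16384
LSB = 0.00015564 V = 0.15563965 mV

0.15563965 mV


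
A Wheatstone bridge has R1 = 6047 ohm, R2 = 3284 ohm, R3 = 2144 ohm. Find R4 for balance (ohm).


At balance: R1*R4 = R2*R3, so R4 = R2*R3/R1.
R4 = 3284 * 2144 / 6047
R4 = 7040896 / 6047
R4 = 1164.36 ohm

1164.36 ohm


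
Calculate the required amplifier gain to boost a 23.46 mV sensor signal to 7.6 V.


Gain = Vout / Vin (converting to same units).
G = 7.6 V / 23.46 mV
G = 7600.0 mV / 23.46 mV
G = 323.96

323.96


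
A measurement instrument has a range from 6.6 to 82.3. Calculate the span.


Span = upper range - lower range.
Span = 82.3 - (6.6)
Span = 75.7

75.7


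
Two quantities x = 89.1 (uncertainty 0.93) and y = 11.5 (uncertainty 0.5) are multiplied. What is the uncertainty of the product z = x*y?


For a product z = x*y, the relative uncertainty is:
uz/z = sqrt((ux/x)^2 + (uy/y)^2)
Relative uncertainties: ux/x = 0.93/89.1 = 0.010438
uy/y = 0.5/11.5 = 0.043478
z = 89.1 * 11.5 = 1024.6
uz = 1024.6 * sqrt(0.010438^2 + 0.043478^2) = 45.816

45.816


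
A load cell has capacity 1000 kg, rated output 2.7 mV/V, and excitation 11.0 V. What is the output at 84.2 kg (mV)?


Vout = rated_output * Vex * (load / capacity).
Vout = 2.7 * 11.0 * (84.2 / 1000)
Vout = 2.7 * 11.0 * 0.0842
Vout = 2.501 mV

2.501 mV


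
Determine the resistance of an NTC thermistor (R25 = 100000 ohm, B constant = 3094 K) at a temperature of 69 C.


NTC thermistor equation: Rt = R25 * exp(B * (1/T - 1/T25)).
T in Kelvin: 342.15 K, T25 = 298.15 K
1/T - 1/T25 = 1/342.15 - 1/298.15 = -0.00043132
B * (1/T - 1/T25) = 3094 * -0.00043132 = -1.3345
Rt = 100000 * exp(-1.3345) = 26328.7 ohm

26328.7 ohm


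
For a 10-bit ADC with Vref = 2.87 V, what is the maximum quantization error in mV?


The maximum quantization error is +/- LSB/2.
LSB = Vref / 2^n = 2.87 / 1024 = 0.00280273 V
Max error = LSB / 2 = 0.00280273 / 2 = 0.00140137 V
Max error = 1.4014 mV

1.4014 mV


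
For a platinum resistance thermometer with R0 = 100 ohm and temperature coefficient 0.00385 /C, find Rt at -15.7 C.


The RTD equation: Rt = R0 * (1 + alpha * T).
Rt = 100 * (1 + 0.00385 * -15.7)
Rt = 100 * (1 + -0.060445)
Rt = 100 * 0.939555
Rt = 93.956 ohm

93.956 ohm


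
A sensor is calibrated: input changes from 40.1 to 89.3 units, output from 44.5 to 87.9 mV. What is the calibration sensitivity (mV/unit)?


Sensitivity = (y2 - y1) / (x2 - x1).
S = (87.9 - 44.5) / (89.3 - 40.1)
S = 43.4 / 49.2
S = 0.8821 mV/unit

0.8821 mV/unit


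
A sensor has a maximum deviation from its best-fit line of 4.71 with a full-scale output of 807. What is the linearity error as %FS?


Linearity error = (max deviation / full scale) * 100%.
Linearity = (4.71 / 807) * 100
Linearity = 0.584 %FS

0.584 %FS


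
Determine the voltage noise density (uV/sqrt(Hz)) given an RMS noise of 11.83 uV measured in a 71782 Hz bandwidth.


Noise spectral density = Vrms / sqrt(BW).
NSD = 11.83 / sqrt(71782)
NSD = 11.83 / 267.9216
NSD = 0.0442 uV/sqrt(Hz)

0.0442 uV/sqrt(Hz)


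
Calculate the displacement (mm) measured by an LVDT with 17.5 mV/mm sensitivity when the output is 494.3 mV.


Displacement = Vout / sensitivity.
d = 494.3 / 17.5
d = 28.246 mm

28.246 mm


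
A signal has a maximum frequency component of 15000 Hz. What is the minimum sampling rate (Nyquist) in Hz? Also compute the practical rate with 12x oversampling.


By Nyquist theorem, fs_min = 2 * fmax.
fs_min = 2 * 15000 = 30000 Hz
Practical rate = 12 * fs_min = 12 * 30000 = 360000 Hz

fs_min = 30000 Hz, fs_practical = 360000 Hz


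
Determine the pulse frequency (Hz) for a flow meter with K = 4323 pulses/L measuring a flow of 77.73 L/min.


Frequency = K * Q / 60 (converting L/min to L/s).
f = 4323 * 77.73 / 60
f = 336026.79 / 60
f = 5600.45 Hz

5600.45 Hz


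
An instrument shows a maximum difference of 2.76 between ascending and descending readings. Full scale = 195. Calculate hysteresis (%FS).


Hysteresis = (max difference / full scale) * 100%.
H = (2.76 / 195) * 100
H = 1.415 %FS

1.415 %FS


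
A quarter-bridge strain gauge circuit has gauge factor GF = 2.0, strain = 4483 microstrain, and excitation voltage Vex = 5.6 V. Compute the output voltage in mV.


Quarter bridge output: Vout = (GF * epsilon * Vex) / 4.
Vout = (2.0 * 4483e-6 * 5.6) / 4
Vout = 0.0502096 / 4 V
Vout = 0.0125524 V = 12.5524 mV

12.5524 mV


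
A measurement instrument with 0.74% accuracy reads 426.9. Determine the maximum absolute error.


Absolute error = (accuracy% / 100) * reading.
Error = (0.74 / 100) * 426.9
Error = 0.0074 * 426.9
Error = 3.1591

3.1591


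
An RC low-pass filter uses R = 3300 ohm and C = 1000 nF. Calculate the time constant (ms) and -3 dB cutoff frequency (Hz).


Time constant: tau = R * C.
tau = 3300 * 1.00e-06 = 0.0033 s
tau = 3.3 ms
Cutoff frequency: fc = 1 / (2*pi*R*C).
fc = 1 / (2*pi*0.0033) = 48.23 Hz

tau = 3.3 ms, fc = 48.23 Hz


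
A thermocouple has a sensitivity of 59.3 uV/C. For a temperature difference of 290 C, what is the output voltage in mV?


The thermocouple output V = sensitivity * dT.
V = 59.3 uV/C * 290 C
V = 17197.0 uV
V = 17.197 mV

17.197 mV


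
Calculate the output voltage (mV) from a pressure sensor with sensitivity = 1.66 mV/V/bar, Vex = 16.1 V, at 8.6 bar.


Output = sensitivity * Vex * P.
Vout = 1.66 * 16.1 * 8.6
Vout = 26.726 * 8.6
Vout = 229.84 mV

229.84 mV


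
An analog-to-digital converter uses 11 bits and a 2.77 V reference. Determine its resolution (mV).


The resolution (LSB) of an ADC is Vref / 2^n.
LSB = 2.77 / 2^11
LSB = 2.77 / 2048
LSB = 0.00135254 V = 1.35253906 mV

1.35253906 mV


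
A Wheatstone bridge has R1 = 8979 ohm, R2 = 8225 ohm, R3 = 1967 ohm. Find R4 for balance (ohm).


At balance: R1*R4 = R2*R3, so R4 = R2*R3/R1.
R4 = 8225 * 1967 / 8979
R4 = 16178575 / 8979
R4 = 1801.82 ohm

1801.82 ohm


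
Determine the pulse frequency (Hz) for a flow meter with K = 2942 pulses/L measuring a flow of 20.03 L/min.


Frequency = K * Q / 60 (converting L/min to L/s).
f = 2942 * 20.03 / 60
f = 58928.26 / 60
f = 982.14 Hz

982.14 Hz


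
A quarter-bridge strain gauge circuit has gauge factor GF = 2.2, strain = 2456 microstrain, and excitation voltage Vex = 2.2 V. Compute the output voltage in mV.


Quarter bridge output: Vout = (GF * epsilon * Vex) / 4.
Vout = (2.2 * 2456e-6 * 2.2) / 4
Vout = 0.01188704 / 4 V
Vout = 0.00297176 V = 2.9718 mV

2.9718 mV


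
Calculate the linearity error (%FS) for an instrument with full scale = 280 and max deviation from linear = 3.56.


Linearity error = (max deviation / full scale) * 100%.
Linearity = (3.56 / 280) * 100
Linearity = 1.271 %FS

1.271 %FS
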